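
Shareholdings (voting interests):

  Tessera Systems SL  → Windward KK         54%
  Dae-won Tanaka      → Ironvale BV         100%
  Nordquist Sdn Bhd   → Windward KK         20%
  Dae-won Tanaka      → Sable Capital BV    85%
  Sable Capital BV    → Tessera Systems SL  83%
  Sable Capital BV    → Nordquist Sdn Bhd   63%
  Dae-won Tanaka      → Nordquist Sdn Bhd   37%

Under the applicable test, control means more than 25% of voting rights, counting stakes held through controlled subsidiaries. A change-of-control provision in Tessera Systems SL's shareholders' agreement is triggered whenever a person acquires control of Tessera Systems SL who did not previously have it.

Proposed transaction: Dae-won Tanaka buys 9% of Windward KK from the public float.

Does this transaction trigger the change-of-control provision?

The purchase changes only Dae-won's holdings, so Dae-won is the only person who could newly come to control Tessera.
Dae-won holds 85% of Sable, so Dae-won controls Sable.
Sable holds 83% of Tessera, so Dae-won controls Tessera.
So Dae-won already controls Tessera before the transaction.
After the purchase, Dae-won holds 9% of Windward directly.
Dae-won controlled Tessera already, so this is not a new person acquiring control; every other person's position is unchanged or reduced.
No new person acquires control, so the clause is not triggered.

No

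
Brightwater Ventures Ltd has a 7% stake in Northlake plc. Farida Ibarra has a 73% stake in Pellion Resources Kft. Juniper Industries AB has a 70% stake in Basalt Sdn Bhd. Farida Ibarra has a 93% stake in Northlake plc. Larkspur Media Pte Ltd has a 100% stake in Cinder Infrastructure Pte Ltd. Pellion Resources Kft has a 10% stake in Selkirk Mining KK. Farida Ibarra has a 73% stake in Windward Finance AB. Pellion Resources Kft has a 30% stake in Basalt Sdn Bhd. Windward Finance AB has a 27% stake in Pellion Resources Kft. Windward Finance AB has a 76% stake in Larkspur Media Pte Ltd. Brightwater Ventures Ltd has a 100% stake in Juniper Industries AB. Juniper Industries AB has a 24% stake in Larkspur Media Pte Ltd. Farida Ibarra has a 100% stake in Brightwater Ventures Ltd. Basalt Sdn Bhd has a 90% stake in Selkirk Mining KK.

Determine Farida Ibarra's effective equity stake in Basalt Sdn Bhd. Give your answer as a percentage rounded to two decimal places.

Farida reaches Basalt along 3 paths.
Via Pellion: 73% × 30% = 21.9%.
Via Windward → Pellion: 73% × 27% × 30% = 5.913%.
Via Brightwater → Juniper: 100% × 100% × 70% = 70%.
Total: 21.9% + 5.913% + 70% = 97.813%.
Rounded: 97.81%.

97.81%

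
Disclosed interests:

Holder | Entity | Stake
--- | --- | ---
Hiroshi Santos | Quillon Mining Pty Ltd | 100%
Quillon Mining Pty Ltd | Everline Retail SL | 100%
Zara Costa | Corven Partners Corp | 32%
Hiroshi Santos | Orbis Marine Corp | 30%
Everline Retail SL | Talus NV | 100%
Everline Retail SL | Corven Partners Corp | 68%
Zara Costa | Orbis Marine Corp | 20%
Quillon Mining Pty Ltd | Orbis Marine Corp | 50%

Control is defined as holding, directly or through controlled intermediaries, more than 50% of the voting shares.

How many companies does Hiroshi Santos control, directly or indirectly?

5

Hiroshi holds 100% of Quillon, so Hiroshi controls Quillon.
Quillon holds 100% of Everline, so Hiroshi controls Everline.
Everline holds 68% of Corven, so Hiroshi controls Corven.
Hiroshi and Quillon together hold 30% + 50% = 80% of Orbis, so Hiroshi controls Orbis.
Everline holds 100% of Talus, so Hiroshi controls Talus.
Hiroshi controls 5 companies.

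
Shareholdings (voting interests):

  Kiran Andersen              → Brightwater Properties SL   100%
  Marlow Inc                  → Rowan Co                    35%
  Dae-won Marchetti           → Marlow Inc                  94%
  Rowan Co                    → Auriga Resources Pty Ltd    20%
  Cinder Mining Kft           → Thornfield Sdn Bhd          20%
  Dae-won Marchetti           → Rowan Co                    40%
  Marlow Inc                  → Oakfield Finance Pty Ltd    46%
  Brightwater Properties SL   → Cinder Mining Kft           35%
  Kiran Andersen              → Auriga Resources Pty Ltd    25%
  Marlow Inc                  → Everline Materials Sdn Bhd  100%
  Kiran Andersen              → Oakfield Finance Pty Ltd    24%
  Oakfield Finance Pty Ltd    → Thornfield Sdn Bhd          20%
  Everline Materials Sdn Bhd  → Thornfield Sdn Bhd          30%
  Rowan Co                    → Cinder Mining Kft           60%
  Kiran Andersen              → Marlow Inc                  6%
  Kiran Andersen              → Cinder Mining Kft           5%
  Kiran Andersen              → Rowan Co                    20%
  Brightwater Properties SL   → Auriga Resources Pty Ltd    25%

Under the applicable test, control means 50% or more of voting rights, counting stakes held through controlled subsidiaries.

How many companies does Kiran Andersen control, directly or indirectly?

2

Kiran holds 100% of Brightwater, so Kiran controls Brightwater.
Brightwater and Kiran together hold 25% + 25% = 50% of Auriga, so Kiran controls Auriga.
No other company's threshold is met.
Kiran controls 2 companies.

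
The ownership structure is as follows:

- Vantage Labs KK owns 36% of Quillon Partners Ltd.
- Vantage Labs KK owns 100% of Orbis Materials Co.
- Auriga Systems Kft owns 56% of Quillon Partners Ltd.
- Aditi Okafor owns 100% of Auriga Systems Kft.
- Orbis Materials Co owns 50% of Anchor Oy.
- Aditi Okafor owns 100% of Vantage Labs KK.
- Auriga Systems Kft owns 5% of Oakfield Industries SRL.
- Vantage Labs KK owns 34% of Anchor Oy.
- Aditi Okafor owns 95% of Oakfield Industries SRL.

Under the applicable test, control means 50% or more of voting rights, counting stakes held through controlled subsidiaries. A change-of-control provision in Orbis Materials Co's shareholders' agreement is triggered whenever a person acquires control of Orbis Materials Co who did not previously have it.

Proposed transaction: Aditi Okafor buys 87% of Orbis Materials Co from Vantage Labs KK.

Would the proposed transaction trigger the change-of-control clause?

No

The purchase adds only to Aditi's holdings (Vantage's stake shrinks), so Aditi is the only person who could newly come to control Orbis.
Aditi holds 100% of Vantage, so Aditi controls Vantage.
Vantage holds 100% of Orbis, so Aditi controls Orbis.
So Aditi already controls Orbis before the transaction.
After the purchase, Aditi holds 87% of Orbis directly, and Vantage's stake falls to 13%.
Aditi controlled Orbis already, so this is not a new person acquiring control; every other person's position is unchanged or reduced.
No new person acquires control, so the clause is not triggered.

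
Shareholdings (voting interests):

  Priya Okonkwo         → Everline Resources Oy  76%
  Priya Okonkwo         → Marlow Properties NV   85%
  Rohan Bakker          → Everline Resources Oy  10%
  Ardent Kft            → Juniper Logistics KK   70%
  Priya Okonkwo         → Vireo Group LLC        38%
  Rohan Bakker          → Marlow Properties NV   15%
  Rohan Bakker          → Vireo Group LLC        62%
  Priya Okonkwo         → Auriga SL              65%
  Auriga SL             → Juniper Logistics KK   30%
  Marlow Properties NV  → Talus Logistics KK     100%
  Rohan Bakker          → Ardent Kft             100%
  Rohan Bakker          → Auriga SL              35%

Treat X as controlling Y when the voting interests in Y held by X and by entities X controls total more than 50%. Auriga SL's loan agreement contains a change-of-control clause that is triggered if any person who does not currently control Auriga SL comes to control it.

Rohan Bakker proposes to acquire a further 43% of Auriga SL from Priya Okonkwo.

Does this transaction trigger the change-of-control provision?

The purchase adds only to Rohan's holdings (Priya's stake shrinks), so Rohan is the only person who could newly come to control Auriga.
Rohan holds 62% of Vireo, so Rohan controls Vireo.
Rohan holds 100% of Ardent, so Rohan controls Ardent.
Ardent holds 70% of Juniper, so Rohan controls Juniper.
In Auriga, Rohan's side holds only 35%, not > 50%.
So before the transaction, Rohan does not control Auriga.
After the purchase, Rohan's direct stake in Auriga rises to 35% + 43% = 78%, and Priya's stake falls to 22%.
Rohan holds 78% of Auriga, so Rohan controls Auriga.
Rohan did not control Auriga before and does after, so the clause is triggered.

Yes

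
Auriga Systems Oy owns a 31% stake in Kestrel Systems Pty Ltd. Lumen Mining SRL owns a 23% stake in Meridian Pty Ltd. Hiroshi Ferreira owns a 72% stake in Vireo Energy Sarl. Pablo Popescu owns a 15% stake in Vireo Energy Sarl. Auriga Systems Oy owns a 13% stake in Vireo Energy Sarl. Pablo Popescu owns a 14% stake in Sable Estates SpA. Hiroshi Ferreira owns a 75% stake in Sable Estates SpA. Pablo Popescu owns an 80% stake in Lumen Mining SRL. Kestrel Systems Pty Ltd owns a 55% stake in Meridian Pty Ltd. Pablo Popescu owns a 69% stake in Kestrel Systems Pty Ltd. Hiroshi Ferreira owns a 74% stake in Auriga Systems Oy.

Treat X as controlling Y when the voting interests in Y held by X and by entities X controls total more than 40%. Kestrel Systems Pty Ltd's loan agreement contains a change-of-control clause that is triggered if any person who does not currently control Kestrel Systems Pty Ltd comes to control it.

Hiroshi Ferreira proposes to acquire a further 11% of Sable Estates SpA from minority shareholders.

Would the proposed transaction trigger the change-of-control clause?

No

The purchase changes only Hiroshi's holdings, so Hiroshi is the only person who could newly come to control Kestrel.
Hiroshi holds 74% of Auriga, so Hiroshi controls Auriga.
Hiroshi and Auriga together hold 72% + 13% = 85% of Vireo, so Hiroshi controls Vireo.
Hiroshi holds 75% of Sable, so Hiroshi controls Sable.
In Kestrel, Hiroshi's side holds only 31%, not > 40%.
So before the transaction, Hiroshi does not control Kestrel.
After the purchase, Hiroshi's direct stake in Sable rises to 75% + 11% = 86%.
Hiroshi holds 86% of Sable, so Hiroshi controls Sable.
After the transaction, Hiroshi's side holds 31% of Kestrel, not > 40%, so Hiroshi still does not control Kestrel.
No new person acquires control, so the clause is not triggered.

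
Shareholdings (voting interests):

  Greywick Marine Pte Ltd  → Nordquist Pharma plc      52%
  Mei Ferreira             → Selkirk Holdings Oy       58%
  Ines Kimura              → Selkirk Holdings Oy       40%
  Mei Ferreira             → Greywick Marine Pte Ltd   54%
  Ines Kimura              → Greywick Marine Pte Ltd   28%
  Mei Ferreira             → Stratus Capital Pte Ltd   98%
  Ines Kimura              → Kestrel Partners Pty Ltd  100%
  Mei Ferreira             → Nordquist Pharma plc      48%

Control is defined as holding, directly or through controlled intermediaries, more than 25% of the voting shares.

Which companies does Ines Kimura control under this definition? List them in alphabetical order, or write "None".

Greywick Marine Pte Ltd, Kestrel Partners Pty Ltd, Nordquist Pharma plc, Selkirk Holdings Oy

Ines holds 40% of Selkirk, so Ines controls Selkirk.
Ines holds 100% of Kestrel, so Ines controls Kestrel.
Ines holds 28% of Greywick, so Ines controls Greywick.
Greywick holds 52% of Nordquist, so Ines controls Nordquist.
No other company's threshold is met.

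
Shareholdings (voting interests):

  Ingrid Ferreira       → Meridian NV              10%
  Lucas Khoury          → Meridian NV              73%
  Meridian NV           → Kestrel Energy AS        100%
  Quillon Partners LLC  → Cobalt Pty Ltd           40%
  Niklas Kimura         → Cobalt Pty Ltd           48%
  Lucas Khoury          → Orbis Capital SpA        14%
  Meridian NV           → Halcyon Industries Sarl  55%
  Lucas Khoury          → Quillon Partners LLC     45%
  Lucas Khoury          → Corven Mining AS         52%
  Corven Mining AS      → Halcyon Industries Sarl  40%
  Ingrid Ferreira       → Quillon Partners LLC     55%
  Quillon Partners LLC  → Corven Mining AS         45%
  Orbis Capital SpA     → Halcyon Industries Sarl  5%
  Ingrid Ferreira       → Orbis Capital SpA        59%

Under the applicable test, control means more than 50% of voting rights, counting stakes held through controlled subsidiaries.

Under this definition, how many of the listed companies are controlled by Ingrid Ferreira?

2

Ingrid holds 55% of Quillon, so Ingrid controls Quillon.
Ingrid holds 59% of Orbis, so Ingrid controls Orbis.
No other company's threshold is met.
Ingrid controls 2 companies.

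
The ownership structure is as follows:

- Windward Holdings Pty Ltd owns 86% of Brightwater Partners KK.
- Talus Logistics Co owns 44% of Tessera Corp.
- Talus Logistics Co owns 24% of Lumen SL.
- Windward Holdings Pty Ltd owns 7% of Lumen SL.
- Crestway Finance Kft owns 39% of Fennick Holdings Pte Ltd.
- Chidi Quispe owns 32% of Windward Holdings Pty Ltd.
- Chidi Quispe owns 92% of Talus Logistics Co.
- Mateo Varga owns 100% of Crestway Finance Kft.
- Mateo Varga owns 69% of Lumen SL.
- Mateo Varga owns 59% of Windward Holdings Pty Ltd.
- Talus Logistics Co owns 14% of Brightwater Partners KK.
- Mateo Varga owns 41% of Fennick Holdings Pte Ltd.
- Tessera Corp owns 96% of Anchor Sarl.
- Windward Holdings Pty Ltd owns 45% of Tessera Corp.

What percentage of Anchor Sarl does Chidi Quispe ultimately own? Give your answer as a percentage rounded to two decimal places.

Chidi reaches Anchor along 2 paths.
Via Talus → Tessera: 92% × 44% × 96% = 38.8608%.
Via Windward → Tessera: 32% × 45% × 96% = 13.824%.
Total: 38.8608% + 13.824% = 52.6848%.
Rounded: 52.68%.

52.68%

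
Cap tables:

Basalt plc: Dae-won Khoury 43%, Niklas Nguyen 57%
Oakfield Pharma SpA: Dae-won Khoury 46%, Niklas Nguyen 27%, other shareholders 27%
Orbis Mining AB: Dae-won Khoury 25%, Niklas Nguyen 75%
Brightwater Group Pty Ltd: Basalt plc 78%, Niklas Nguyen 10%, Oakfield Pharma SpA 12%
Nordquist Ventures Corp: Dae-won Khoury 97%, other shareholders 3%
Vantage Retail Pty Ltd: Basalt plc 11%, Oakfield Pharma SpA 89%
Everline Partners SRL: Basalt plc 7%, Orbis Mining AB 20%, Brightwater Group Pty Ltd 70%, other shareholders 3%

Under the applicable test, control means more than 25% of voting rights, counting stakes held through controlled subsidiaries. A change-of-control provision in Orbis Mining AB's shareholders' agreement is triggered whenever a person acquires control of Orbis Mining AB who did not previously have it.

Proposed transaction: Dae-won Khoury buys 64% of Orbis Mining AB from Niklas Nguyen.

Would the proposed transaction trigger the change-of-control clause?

Yes

The purchase adds only to Dae-won's holdings (Niklas's stake shrinks), so Dae-won is the only person who could newly come to control Orbis.
Dae-won holds 43% of Basalt, so Dae-won controls Basalt.
Dae-won holds 46% of Oakfield, so Dae-won controls Oakfield.
Basalt and Oakfield together hold 78% + 12% = 90% of Brightwater, so Dae-won controls Brightwater.
Dae-won holds 97% of Nordquist, so Dae-won controls Nordquist.
Basalt and Oakfield together hold 11% + 89% = 100% of Vantage, so Dae-won controls Vantage.
Basalt and Brightwater together hold 7% + 70% = 77% of Everline, so Dae-won controls Everline.
In Orbis, Dae-won's side holds only 25%, not > 25%.
So before the transaction, Dae-won does not control Orbis.
After the purchase, Dae-won's direct stake in Orbis rises to 25% + 64% = 89%, and Niklas's stake falls to 11%.
Dae-won holds 89% of Orbis, so Dae-won controls Orbis.
Dae-won did not control Orbis before and does after, so the clause is triggered.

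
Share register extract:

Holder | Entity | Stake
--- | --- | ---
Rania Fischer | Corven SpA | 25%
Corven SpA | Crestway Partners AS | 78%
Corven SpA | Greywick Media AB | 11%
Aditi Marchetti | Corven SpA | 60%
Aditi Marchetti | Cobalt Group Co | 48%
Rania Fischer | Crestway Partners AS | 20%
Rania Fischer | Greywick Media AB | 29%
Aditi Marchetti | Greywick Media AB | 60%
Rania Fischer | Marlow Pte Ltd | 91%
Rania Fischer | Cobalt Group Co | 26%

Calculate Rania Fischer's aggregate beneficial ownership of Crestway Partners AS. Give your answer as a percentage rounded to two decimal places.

Rania reaches Crestway along 2 paths.
Via Corven: 25% × 78% = 19.5%.
Direct stake: 20% = 20%.
Total: 19.5% + 20% = 39.5%.
Rounded: 39.50%.

39.50%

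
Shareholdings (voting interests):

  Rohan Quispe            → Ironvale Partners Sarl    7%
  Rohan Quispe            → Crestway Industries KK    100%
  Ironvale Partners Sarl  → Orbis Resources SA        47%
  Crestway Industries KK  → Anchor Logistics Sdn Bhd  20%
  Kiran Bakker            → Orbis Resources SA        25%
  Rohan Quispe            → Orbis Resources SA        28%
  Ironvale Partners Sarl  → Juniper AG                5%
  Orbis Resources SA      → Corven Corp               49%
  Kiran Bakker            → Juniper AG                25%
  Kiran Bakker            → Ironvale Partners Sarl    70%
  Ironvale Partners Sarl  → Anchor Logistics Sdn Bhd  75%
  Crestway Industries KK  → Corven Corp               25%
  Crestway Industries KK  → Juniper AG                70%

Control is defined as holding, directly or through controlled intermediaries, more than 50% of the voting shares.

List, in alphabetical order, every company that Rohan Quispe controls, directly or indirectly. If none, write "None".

Crestway Industries KK, Juniper AG

Rohan holds 100% of Crestway, so Rohan controls Crestway.
Crestway holds 70% of Juniper, so Rohan controls Juniper.
No other company's threshold is met.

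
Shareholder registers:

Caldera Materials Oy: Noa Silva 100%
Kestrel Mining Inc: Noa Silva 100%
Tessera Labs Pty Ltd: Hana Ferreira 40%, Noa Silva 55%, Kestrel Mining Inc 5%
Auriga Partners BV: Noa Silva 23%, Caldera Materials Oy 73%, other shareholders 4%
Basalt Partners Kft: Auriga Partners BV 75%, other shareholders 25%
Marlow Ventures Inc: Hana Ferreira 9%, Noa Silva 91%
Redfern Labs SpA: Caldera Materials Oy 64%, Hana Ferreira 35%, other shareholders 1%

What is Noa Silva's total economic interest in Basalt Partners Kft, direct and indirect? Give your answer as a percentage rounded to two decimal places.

Noa reaches Basalt along 2 paths.
Via Auriga: 23% × 75% = 17.25%.
Via Caldera → Auriga: 100% × 73% × 75% = 54.75%.
Total: 17.25% + 54.75% = 72%.
Rounded: 72.00%.

72.00%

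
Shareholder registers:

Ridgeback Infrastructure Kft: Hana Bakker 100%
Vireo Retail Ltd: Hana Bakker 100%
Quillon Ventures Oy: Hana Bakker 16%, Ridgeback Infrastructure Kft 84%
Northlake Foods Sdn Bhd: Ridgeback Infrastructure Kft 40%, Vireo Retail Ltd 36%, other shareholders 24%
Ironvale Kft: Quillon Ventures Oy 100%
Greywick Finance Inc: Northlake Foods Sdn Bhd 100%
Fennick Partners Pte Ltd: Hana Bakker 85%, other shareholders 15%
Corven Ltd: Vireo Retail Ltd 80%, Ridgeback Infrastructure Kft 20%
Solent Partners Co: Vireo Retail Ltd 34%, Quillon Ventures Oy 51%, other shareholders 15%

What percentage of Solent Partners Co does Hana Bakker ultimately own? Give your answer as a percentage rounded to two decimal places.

Hana reaches Solent along 3 paths.
Via Vireo: 100% × 34% = 34%.
Via Quillon: 16% × 51% = 8.16%.
Via Ridgeback → Quillon: 100% × 84% × 51% = 42.84%.
Total: 34% + 8.16% + 42.84% = 85%.
Rounded: 85.00%.

85.00%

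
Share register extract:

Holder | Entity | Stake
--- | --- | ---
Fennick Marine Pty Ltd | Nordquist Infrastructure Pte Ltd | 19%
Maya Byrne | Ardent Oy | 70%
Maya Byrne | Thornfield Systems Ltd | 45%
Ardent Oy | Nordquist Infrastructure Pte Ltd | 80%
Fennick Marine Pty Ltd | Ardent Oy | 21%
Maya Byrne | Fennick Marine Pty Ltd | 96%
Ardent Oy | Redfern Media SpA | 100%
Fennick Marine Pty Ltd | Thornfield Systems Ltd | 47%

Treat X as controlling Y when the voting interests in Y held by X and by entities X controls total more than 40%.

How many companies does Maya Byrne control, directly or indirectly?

Maya holds 96% of Fennick, so Maya controls Fennick.
Maya and Fennick together hold 45% + 47% = 92% of Thornfield, so Maya controls Thornfield.
Maya and Fennick together hold 70% + 21% = 91% of Ardent, so Maya controls Ardent.
Ardent holds 100% of Redfern, so Maya controls Redfern.
Ardent and Fennick together hold 80% + 19% = 99% of Nordquist, so Maya controls Nordquist.
Maya controls 5 companies.

5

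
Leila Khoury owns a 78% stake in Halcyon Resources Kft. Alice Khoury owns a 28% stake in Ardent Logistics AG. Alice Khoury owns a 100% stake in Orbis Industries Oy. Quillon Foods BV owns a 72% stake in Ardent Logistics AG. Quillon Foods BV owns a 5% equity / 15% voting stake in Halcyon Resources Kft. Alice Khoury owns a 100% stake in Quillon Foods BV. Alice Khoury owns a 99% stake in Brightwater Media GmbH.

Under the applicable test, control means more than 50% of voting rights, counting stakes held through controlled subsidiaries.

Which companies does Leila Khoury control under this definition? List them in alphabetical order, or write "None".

Halcyon Resources Kft

Leila holds 78% of Halcyon, so Leila controls Halcyon.
No other company's threshold is met.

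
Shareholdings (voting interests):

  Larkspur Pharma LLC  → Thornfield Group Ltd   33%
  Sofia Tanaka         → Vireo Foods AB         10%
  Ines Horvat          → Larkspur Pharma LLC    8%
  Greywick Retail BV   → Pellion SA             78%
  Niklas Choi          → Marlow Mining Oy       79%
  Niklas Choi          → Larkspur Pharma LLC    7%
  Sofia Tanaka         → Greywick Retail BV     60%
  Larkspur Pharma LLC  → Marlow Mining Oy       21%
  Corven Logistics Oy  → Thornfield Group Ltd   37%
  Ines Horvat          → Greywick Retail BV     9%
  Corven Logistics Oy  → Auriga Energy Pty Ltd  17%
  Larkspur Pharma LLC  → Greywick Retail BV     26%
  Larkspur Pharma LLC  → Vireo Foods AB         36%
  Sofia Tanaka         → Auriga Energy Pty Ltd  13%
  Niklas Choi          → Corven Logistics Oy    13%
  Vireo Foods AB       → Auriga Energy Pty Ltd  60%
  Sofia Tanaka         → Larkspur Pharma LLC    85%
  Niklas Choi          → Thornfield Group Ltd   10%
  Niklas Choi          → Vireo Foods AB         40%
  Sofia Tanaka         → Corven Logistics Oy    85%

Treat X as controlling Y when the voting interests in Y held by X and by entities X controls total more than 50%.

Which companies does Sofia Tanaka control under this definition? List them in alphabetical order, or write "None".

Sofia holds 85% of Corven, so Sofia controls Corven.
Sofia holds 85% of Larkspur, so Sofia controls Larkspur.
Sofia and Larkspur together hold 60% + 26% = 86% of Greywick, so Sofia controls Greywick.
Corven and Larkspur together hold 37% + 33% = 70% of Thornfield, so Sofia controls Thornfield.
Greywick holds 78% of Pellion, so Sofia controls Pellion.
No other company's threshold is met.

Corven Logistics Oy, Greywick Retail BV, Larkspur Pharma LLC, Pellion SA, Thornfield Group Ltd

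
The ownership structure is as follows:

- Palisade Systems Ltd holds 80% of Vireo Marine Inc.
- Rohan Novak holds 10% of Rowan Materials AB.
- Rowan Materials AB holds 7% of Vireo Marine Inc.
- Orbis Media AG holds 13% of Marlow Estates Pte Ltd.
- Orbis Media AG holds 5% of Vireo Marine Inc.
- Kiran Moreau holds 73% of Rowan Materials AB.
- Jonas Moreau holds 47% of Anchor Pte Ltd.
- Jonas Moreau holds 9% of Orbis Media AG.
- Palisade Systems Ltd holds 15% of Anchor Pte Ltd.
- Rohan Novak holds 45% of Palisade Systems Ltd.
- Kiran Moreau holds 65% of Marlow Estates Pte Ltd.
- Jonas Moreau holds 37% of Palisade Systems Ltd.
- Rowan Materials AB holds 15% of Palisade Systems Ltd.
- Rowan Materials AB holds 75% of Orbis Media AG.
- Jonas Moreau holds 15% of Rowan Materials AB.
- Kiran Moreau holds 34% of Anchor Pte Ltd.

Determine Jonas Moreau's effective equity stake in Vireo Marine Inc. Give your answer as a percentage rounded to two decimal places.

33.46%

Jonas reaches Vireo along 5 paths.
Via Palisade: 37% × 80% = 29.6%.
Via Rowan → Palisade: 15% × 15% × 80% = 1.8%.
Via Rowan: 15% × 7% = 1.05%.
Via Rowan → Orbis: 15% × 75% × 5% = 0.5625%.
Via Orbis: 9% × 5% = 0.45%.
Total: 29.6% + 1.8% + 1.05% + 0.5625% + 0.45% = 33.4625%.
Rounded: 33.46%.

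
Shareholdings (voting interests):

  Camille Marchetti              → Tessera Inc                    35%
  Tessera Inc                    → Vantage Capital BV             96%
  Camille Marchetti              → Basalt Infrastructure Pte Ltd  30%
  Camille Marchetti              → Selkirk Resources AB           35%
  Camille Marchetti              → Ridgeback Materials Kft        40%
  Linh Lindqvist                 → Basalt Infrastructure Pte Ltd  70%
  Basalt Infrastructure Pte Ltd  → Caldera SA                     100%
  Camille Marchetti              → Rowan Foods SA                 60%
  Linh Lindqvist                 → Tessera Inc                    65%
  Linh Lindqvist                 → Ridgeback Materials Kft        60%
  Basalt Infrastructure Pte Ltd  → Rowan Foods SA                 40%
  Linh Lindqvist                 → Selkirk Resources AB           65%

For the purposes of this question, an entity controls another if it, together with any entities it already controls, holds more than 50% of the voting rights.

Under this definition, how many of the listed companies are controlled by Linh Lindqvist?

Linh holds 65% of Tessera, so Linh controls Tessera.
Linh holds 60% of Ridgeback, so Linh controls Ridgeback.
Linh holds 70% of Basalt, so Linh controls Basalt.
Basalt holds 100% of Caldera, so Linh controls Caldera.
Linh holds 65% of Selkirk, so Linh controls Selkirk.
Tessera holds 96% of Vantage, so Linh controls Vantage.
No other company's threshold is met.
Linh controls 6 companies.

6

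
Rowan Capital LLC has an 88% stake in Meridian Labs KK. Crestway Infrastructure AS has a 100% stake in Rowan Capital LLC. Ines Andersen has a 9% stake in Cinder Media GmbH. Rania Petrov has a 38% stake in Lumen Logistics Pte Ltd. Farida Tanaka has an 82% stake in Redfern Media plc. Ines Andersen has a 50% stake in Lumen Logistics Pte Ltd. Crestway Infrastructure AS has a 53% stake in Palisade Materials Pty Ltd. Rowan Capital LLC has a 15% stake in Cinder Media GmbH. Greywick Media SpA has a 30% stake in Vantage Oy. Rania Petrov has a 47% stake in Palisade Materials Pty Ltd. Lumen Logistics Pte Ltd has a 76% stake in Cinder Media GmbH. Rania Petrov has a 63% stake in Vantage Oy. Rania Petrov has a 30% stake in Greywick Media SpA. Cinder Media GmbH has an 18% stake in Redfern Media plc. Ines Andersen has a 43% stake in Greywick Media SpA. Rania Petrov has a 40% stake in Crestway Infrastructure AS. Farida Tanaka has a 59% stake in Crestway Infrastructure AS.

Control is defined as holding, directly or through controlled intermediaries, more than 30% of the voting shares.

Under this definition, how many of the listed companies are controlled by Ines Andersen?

3

Ines holds 50% of Lumen, so Ines controls Lumen.
Ines holds 43% of Greywick, so Ines controls Greywick.
Lumen and Ines together hold 76% + 9% = 85% of Cinder, so Ines controls Cinder.
No other company's threshold is met.
Ines controls 3 companies.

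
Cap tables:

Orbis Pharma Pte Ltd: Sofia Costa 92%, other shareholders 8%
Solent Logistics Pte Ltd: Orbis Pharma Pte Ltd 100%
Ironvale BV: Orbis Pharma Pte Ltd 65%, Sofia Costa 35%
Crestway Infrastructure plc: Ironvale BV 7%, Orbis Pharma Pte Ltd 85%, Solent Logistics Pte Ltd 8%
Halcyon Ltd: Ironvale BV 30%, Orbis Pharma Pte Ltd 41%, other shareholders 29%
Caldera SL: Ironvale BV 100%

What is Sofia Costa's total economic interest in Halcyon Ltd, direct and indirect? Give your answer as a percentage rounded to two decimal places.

66.16%

Sofia reaches Halcyon along 3 paths.
Via Orbis → Ironvale: 92% × 65% × 30% = 17.94%.
Via Ironvale: 35% × 30% = 10.5%.
Via Orbis: 92% × 41% = 37.72%.
Total: 17.94% + 10.5% + 37.72% = 66.16%.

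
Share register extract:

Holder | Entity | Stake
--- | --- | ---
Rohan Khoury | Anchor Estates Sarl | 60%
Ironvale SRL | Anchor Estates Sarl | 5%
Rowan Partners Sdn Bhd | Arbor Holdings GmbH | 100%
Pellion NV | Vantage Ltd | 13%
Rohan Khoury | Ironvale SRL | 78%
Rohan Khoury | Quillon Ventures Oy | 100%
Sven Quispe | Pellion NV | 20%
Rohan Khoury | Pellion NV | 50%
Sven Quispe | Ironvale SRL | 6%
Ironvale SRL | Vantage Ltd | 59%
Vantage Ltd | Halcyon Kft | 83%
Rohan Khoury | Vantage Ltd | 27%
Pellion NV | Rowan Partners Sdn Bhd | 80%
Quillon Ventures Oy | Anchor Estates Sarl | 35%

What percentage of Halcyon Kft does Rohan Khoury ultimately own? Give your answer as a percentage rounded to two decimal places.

Rohan reaches Halcyon along 3 paths.
Via Ironvale → Vantage: 78% × 59% × 83% = 38.1966%.
Via Pellion → Vantage: 50% × 13% × 83% = 5.395%.
Via Vantage: 27% × 83% = 22.41%.
Total: 38.1966% + 5.395% + 22.41% = 66.0016%.
Rounded: 66.00%.

66.00%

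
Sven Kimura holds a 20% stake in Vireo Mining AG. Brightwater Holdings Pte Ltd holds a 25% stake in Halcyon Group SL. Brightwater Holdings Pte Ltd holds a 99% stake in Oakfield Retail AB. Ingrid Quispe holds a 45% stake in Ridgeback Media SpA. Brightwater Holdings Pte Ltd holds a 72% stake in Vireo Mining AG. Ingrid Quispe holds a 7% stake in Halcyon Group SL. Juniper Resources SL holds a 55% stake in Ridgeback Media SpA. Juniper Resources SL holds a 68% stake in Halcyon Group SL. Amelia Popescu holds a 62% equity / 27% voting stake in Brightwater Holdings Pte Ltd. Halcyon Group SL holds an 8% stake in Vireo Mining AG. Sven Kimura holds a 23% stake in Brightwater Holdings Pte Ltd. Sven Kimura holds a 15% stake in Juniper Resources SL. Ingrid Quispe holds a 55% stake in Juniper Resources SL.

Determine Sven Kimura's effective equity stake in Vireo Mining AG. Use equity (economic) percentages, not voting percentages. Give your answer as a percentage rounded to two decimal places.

37.84%

Sven reaches Vireo along 4 paths.
Direct stake: 20% = 20%.
Via Brightwater: 23% × 72% = 16.56%.
Via Juniper → Halcyon: 15% × 68% × 8% = 0.816%.
Via Brightwater → Halcyon: 23% × 25% × 8% = 0.46%.
Total: 20% + 16.56% + 0.816% + 0.46% = 37.836%.
Rounded: 37.84%.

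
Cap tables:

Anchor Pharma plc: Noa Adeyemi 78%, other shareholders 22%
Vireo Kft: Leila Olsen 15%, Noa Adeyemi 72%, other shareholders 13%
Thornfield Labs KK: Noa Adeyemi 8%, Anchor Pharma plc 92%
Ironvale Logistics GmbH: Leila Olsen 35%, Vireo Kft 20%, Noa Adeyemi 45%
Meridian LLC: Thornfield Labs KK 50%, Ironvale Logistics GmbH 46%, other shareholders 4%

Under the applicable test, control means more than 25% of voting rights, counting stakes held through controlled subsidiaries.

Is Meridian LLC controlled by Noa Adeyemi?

Noa holds 72% of Vireo, so Noa controls Vireo.
Vireo and Noa together hold 20% + 45% = 65% of Ironvale, so Noa controls Ironvale.
Noa holds 78% of Anchor, so Noa controls Anchor.
Noa and Anchor together hold 8% + 92% = 100% of Thornfield, so Noa controls Thornfield.
Thornfield and Ironvale together hold 50% + 46% = 96% of Meridian, so Noa controls Meridian.

Yes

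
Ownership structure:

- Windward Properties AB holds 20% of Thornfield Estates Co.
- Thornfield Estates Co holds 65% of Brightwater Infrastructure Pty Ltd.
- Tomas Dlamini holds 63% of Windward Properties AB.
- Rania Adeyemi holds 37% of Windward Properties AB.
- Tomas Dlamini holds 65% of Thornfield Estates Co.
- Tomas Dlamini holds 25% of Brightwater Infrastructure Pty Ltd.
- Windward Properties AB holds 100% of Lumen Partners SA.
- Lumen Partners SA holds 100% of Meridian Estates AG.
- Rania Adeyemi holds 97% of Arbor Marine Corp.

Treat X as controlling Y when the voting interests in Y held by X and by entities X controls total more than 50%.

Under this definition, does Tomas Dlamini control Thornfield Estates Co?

Yes

Tomas holds 63% of Windward, so Tomas controls Windward.
Windward and Tomas together hold 20% + 65% = 85% of Thornfield, so Tomas controls Thornfield.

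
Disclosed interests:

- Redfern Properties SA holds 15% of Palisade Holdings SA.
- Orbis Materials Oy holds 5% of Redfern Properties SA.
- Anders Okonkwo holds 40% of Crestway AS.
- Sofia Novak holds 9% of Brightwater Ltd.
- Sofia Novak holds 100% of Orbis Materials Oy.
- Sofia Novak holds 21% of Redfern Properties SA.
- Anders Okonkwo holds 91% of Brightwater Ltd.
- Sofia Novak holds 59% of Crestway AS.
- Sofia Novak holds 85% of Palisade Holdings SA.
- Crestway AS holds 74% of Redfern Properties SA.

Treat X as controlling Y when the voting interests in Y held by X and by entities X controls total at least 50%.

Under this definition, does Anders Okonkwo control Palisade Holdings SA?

No

Anders holds 91% of Brightwater, so Anders controls Brightwater.
Neither Anders nor any entity Anders controls holds any voting interest in Palisade.
So Anders does not control Palisade.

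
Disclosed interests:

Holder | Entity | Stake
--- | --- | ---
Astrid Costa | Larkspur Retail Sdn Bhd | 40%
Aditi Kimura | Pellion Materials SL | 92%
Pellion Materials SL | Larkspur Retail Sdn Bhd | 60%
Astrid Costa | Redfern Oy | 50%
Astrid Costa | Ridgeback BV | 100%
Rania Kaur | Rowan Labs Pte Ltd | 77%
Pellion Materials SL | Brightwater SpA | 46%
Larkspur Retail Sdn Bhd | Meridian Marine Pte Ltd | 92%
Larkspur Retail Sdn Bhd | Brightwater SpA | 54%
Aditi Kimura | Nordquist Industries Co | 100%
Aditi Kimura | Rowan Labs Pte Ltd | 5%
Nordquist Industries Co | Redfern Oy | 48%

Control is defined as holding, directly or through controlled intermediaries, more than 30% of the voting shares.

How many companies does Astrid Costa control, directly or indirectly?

5

Astrid holds 40% of Larkspur, so Astrid controls Larkspur.
Astrid holds 50% of Redfern, so Astrid controls Redfern.
Larkspur holds 92% of Meridian, so Astrid controls Meridian.
Larkspur holds 54% of Brightwater, so Astrid controls Brightwater.
Astrid holds 100% of Ridgeback, so Astrid controls Ridgeback.
No other company's threshold is met.
Astrid controls 5 companies.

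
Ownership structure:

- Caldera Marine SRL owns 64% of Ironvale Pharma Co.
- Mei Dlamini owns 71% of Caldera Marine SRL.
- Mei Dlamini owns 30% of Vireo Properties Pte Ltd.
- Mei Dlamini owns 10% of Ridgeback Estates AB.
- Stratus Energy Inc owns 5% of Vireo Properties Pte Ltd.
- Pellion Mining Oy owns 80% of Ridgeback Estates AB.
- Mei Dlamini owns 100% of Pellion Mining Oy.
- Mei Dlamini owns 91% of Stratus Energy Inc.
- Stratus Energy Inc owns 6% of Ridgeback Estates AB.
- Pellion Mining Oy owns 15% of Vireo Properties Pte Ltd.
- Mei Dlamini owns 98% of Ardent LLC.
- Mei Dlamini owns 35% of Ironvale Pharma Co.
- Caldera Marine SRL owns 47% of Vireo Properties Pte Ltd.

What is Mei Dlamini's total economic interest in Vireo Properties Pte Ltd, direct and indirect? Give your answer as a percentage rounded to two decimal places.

Mei reaches Vireo along 4 paths.
Direct stake: 30% = 30%.
Via Pellion: 100% × 15% = 15%.
Via Caldera: 71% × 47% = 33.37%.
Via Stratus: 91% × 5% = 4.55%.
Total: 30% + 15% + 33.37% + 4.55% = 82.92%.

82.92%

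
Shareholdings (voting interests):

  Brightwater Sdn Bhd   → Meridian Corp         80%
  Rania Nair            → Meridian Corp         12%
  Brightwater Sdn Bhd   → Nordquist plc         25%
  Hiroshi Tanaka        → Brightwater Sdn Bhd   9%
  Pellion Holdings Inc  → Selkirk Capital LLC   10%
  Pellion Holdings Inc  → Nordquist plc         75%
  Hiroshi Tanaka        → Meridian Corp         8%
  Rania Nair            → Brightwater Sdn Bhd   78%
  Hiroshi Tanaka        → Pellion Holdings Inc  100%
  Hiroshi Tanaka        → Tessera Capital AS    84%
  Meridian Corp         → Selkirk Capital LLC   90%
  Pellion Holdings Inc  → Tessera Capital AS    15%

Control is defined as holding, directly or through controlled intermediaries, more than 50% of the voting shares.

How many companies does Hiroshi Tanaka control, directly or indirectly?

3

Hiroshi holds 100% of Pellion, so Hiroshi controls Pellion.
Pellion holds 75% of Nordquist, so Hiroshi controls Nordquist.
Pellion and Hiroshi together hold 15% + 84% = 99% of Tessera, so Hiroshi controls Tessera.
No other company's threshold is met.
Hiroshi controls 3 companies.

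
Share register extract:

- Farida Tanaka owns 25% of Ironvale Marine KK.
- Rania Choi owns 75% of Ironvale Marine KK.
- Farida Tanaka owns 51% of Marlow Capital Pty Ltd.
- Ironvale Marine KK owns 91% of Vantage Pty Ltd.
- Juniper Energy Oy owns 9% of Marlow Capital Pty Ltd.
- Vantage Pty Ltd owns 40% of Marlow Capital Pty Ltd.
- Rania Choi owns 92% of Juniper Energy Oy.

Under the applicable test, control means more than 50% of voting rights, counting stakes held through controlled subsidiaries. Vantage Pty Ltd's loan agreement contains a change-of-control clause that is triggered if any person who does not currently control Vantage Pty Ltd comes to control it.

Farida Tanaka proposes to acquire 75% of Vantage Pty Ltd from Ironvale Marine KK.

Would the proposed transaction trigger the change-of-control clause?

Yes

The purchase adds only to Farida's holdings (Ironvale's stake shrinks), so Farida is the only person who could newly come to control Vantage.
Farida holds 51% of Marlow, so Farida controls Marlow.
Neither Farida nor any entity Farida controls holds any voting interest in Vantage.
So before the transaction, Farida does not control Vantage.
After the purchase, Farida holds 75% of Vantage directly, and Ironvale's stake falls to 16%.
Farida holds 75% of Vantage, so Farida controls Vantage.
Farida did not control Vantage before and does after, so the clause is triggered.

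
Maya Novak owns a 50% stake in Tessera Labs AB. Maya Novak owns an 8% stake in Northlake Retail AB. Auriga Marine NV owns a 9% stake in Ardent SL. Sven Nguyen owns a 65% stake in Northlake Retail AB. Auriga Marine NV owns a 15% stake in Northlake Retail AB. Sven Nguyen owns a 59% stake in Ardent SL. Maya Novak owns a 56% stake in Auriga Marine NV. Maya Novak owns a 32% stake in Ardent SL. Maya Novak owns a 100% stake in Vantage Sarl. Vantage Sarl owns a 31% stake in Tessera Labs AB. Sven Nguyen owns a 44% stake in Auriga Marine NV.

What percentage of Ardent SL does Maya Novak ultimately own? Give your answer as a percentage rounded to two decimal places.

37.04%

Maya reaches Ardent along 2 paths.
Via Auriga: 56% × 9% = 5.04%.
Direct stake: 32% = 32%.
Total: 5.04% + 32% = 37.04%.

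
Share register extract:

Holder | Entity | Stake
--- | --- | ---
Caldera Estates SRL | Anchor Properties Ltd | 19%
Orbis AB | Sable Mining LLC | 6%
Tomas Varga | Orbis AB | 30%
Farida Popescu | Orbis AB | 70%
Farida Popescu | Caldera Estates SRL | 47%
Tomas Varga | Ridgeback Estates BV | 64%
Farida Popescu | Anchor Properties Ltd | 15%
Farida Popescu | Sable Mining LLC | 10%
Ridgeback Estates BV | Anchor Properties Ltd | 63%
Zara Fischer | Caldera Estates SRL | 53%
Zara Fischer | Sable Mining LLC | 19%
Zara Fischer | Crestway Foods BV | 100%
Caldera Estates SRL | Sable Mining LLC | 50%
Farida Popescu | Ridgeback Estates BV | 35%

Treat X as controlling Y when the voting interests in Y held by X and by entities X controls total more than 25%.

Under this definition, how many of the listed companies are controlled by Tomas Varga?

3

Tomas holds 30% of Orbis, so Tomas controls Orbis.
Tomas holds 64% of Ridgeback, so Tomas controls Ridgeback.
Ridgeback holds 63% of Anchor, so Tomas controls Anchor.
No other company's threshold is met.
Tomas controls 3 companies.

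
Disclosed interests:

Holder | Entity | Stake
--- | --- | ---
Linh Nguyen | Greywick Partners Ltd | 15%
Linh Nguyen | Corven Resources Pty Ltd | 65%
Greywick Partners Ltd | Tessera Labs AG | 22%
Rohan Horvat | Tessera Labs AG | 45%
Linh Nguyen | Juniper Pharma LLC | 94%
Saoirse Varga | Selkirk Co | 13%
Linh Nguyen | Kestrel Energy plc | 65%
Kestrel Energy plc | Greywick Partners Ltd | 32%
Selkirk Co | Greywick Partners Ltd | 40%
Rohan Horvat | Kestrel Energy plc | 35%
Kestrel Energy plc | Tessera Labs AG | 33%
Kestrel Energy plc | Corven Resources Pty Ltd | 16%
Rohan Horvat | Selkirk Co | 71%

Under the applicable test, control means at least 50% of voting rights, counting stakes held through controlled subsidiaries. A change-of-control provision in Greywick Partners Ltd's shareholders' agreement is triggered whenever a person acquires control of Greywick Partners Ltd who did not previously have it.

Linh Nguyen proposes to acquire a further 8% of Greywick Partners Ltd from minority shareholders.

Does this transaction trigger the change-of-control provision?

The purchase changes only Linh's holdings, so Linh is the only person who could newly come to control Greywick.
Linh holds 65% of Kestrel, so Linh controls Kestrel.
Linh holds 94% of Juniper, so Linh controls Juniper.
Linh and Kestrel together hold 65% + 16% = 81% of Corven, so Linh controls Corven.
In Greywick, Linh's side holds only 32% + 15% = 47%, not ≥ 50%.
So before the transaction, Linh does not control Greywick.
After the purchase, Linh's direct stake in Greywick rises to 15% + 8% = 23%.
Kestrel and Linh together hold 32% + 23% = 55% of Greywick, so Linh controls Greywick.
Linh did not control Greywick before and does after, so the clause is triggered.

Yes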